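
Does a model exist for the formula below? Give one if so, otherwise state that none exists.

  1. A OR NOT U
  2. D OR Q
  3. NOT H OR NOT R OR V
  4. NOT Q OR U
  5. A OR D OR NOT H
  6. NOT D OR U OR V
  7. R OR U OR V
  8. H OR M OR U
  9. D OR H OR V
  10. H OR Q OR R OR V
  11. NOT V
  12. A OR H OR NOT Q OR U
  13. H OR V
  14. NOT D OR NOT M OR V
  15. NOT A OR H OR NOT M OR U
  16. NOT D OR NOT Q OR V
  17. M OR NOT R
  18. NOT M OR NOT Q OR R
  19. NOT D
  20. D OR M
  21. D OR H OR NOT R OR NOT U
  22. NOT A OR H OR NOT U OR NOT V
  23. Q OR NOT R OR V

Case D = True:
  Clause (NOT D) is falsified — contradiction.
Case D = False:
  (D OR Q) forces Q = True.
  (NOT Q OR U) forces U = True.
  (A OR NOT U) forces A = True.
  (NOT V) forces V = False.
  (D OR H OR V) forces H = True.
  (NOT H OR NOT R OR V) forces R = False.
  (NOT M OR NOT Q OR R) forces M = False.
  Clause (D OR M) is falsified — contradiction.
Both cases fail, so the formula is unsatisfiable.

Unsatisfiable — no assignment works.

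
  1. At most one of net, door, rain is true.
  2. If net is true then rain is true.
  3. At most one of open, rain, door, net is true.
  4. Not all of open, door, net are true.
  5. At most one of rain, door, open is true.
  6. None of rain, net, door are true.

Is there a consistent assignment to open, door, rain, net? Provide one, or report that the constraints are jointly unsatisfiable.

open: True, door: False, rain: False, net: False

  (1) {net, door, rain}: 0 true — at most one ✓
  (2) net=F ⇒ rain: vacuous ✓
  (3) {open, rain, door, net}: 1 true — at most one ✓
  (4) {open, door, net}: 1/3 true — not all ✓
  (5) {rain, door, open}: 1 true — at most one ✓
  (6) {rain, net, door}: 0 true — none ✓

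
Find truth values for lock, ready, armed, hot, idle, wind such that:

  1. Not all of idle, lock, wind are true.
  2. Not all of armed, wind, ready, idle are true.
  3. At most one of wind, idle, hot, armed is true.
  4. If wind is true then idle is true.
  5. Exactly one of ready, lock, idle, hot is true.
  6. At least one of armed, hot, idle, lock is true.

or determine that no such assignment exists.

lock = True; ready = False; armed = True; hot = False; idle = False; wind = False

  (1) {idle, lock, wind}: 1/3 true — not all ✓
  (2) {armed, wind, ready, idle}: 1/4 true — not all ✓
  (3) {wind, idle, hot, armed}: 1 true — at most one ✓
  (4) wind=F ⇒ idle: vacuous ✓
  (5) {ready, lock, idle, hot}: 1 true — exactly one ✓
  (6) {armed, hot, idle, lock}: 2 true — at least one ✓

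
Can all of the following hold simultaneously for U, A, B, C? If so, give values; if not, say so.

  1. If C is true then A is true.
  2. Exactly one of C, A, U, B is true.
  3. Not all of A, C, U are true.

U = False, A = False, B = True, C = False

  (1) C=F ⇒ A: vacuous ✓
  (2) {C, A, U, B}: 1 true — exactly one ✓
  (3) {A, C, U}: 0/3 true — not all ✓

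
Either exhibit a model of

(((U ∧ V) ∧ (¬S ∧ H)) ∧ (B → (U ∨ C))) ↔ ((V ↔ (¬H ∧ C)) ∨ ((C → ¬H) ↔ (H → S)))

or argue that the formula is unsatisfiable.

B = False, U = False, C = False, H = True, S = False, V = True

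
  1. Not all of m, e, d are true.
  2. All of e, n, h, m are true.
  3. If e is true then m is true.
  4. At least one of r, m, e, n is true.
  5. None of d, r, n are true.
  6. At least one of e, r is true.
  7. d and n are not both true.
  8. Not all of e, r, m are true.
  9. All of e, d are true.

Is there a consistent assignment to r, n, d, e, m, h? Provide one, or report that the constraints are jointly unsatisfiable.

Case n = True:
  Constraint (5) is violated (n=T) — contradiction.
Case n = False:
  Constraint (2) is violated (n=F) — contradiction.
Both cases fail — unsatisfiable.

No satisfying assignment exists.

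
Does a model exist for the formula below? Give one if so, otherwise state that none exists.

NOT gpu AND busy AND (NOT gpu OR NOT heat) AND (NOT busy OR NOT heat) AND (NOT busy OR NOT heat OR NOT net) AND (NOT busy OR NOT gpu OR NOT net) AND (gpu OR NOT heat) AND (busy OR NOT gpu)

net = True; busy = True; gpu = False; heat = False

Unit clause (NOT gpu) forces gpu = False.
Unit clause (busy) forces busy = True.
In (NOT busy OR NOT heat) only NOT heat is left, so heat = False.
Set net = True.
Check each clause:
  (NOT gpu): NOT gpu holds.
  (busy): busy holds.
  (NOT gpu OR NOT heat): NOT gpu holds.
  (NOT busy OR NOT heat): NOT heat holds.
  (NOT busy OR NOT heat OR NOT net): NOT heat holds.
  (NOT busy OR NOT gpu OR NOT net): NOT gpu holds.
  (gpu OR NOT heat): NOT heat holds.
  (busy OR NOT gpu): busy holds.
All clauses satisfied.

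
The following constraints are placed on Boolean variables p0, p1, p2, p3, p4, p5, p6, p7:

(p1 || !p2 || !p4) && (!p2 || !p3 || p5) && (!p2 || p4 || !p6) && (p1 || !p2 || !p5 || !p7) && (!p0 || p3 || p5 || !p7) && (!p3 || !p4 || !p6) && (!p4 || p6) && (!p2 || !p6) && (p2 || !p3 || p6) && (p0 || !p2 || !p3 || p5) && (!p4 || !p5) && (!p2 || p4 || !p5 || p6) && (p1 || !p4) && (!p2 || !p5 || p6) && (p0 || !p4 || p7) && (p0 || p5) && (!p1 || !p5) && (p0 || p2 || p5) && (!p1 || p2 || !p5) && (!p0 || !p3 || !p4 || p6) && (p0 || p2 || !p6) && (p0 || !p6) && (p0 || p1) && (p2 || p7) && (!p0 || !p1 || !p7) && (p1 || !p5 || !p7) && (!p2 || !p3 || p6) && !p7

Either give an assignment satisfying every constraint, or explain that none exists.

Unit clause (!p7) forces p7 = False.
In (p2 || p7) only p2 is left, so p2 = True.
In (!p2 || !p6) only !p6 is left, so p6 = False.
In (!p2 || !p5 || p6) only !p5 is left, so p5 = False.
In (p0 || p5) only p0 is left, so p0 = True.
In (!p2 || !p3 || p6) only !p3 is left, so p3 = False.
In (!p4 || p6) only !p4 is left, so p4 = False.
Set p1 = True.
All clauses satisfied.

p0 = True; p1 = True; p2 = True; p3 = False; p4 = False; p5 = False; p6 = False; p7 = False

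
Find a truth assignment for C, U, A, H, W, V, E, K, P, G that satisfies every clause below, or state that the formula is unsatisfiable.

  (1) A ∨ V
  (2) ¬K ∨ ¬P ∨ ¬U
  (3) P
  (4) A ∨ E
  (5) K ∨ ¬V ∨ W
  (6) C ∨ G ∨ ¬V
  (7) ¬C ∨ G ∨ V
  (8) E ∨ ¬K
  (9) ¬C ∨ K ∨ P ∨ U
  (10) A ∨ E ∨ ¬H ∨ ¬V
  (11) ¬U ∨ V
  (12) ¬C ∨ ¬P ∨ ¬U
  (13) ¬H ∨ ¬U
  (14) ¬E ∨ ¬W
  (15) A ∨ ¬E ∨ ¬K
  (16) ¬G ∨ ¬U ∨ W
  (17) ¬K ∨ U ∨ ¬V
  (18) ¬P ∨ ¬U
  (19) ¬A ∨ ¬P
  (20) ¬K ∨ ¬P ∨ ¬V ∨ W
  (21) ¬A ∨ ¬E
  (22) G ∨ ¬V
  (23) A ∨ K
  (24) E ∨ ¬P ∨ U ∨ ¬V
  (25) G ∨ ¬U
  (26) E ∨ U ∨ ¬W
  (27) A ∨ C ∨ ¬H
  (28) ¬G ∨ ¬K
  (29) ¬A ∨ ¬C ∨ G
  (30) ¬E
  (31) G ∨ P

Unsatisfiable — no assignment works.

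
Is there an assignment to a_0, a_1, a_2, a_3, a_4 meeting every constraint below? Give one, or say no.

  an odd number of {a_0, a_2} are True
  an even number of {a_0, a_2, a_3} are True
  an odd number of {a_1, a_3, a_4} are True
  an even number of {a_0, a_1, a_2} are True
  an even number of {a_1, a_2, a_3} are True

a_0: True, a_1: True, a_2: False, a_3: True, a_4: True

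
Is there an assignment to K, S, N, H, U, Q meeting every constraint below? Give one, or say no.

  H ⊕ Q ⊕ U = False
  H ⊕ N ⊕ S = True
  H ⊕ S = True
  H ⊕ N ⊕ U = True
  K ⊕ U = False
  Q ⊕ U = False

K = True, S = True, N = False, H = False, U = True, Q = True

H ⊕ Q ⊕ U = F ⊕ T ⊕ T = False ✓
H ⊕ N ⊕ S = F ⊕ F ⊕ T = True ✓
H ⊕ S = F ⊕ T = True ✓
H ⊕ N ⊕ U = F ⊕ F ⊕ T = True ✓
K ⊕ U = T ⊕ T = False ✓
Q ⊕ U = T ⊕ T = False ✓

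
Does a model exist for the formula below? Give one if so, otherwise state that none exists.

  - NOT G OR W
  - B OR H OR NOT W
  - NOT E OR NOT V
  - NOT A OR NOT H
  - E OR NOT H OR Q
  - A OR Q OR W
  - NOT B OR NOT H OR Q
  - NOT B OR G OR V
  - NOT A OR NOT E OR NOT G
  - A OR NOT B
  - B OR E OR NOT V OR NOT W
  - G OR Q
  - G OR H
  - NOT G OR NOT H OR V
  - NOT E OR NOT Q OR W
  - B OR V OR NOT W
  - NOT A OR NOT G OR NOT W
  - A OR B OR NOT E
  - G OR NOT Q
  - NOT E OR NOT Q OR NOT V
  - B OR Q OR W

Case G = True:
  (NOT G OR W) forces W = True.
  (NOT A OR NOT G OR NOT W) forces A = False.
  (A OR NOT B) forces B = False.
  (B OR H OR NOT W) forces H = True.
  (NOT G OR NOT H OR V) forces V = True.
  (NOT E OR NOT V) forces E = False.
  Clause (B OR E OR NOT V OR NOT W) is falsified — contradiction.
Case G = False:
  (G OR Q) forces Q = True.
  Clause (G OR NOT Q) is falsified — contradiction.
Both cases fail, so the formula is unsatisfiable.

The formula is unsatisfiable.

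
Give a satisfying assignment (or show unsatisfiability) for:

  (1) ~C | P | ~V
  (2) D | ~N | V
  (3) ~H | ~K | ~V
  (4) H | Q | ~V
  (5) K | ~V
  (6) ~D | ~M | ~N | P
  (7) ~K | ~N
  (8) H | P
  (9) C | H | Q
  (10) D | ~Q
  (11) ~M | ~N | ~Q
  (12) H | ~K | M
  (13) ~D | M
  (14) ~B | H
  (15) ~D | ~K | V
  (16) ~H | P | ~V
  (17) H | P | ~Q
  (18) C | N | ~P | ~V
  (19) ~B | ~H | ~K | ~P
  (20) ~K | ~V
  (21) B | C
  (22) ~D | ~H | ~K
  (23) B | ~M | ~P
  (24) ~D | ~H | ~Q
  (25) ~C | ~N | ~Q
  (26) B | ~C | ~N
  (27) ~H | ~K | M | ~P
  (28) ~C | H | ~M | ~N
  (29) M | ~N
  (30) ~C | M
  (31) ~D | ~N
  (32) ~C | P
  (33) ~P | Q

N=F; C=F; P=F; K=F; H=T; M=T; V=F; B=T; Q=F; D=T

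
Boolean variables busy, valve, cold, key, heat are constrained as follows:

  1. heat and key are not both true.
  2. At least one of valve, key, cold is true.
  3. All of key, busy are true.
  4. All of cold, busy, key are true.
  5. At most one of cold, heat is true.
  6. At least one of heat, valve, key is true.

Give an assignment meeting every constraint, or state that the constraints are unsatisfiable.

busy = True, valve = False, cold = True, key = True, heat = False

  (1) heat=F, key=T — not both ✓
  (2) {valve, key, cold}: 2 true — at least one ✓
  (3) {key, busy}: all 2 true ✓
  (4) {cold, busy, key}: all 3 true ✓
  (5) {cold, heat}: 1 true — at most one ✓
  (6) {heat, valve, key}: 1 true — at least one ✓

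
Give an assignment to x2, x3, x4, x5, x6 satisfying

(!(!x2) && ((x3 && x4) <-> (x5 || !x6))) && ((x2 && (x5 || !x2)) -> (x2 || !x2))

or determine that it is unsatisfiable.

x2: True, x3: False, x4: False, x5: False, x6: True

  !(!x2) && ((x3 && x4) <-> (x5 || !x6)) = True
    !(!x2) = True
      !x2 = False
    (x3 && x4) <-> (x5 || !x6) = True
      x3 && x4 = False
      x5 || !x6 = False
        !x6 = False
  (x2 && (x5 || !x2)) -> (x2 || !x2) = True
    x2 && (x5 || !x2) = False
      x5 || !x2 = False
        !x2 = False
    x2 || !x2 = True
      !x2 = False
Both conjuncts True, so the formula holds.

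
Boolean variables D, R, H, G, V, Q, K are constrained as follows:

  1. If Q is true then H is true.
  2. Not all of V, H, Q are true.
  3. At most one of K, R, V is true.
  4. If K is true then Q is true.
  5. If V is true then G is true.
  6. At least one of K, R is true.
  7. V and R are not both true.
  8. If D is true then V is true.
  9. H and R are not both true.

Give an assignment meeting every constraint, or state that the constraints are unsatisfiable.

D = False, R = True, H = False, G = True, V = False, Q = False, K = False

  (1) Q=F ⇒ H: vacuous ✓
  (2) {V, H, Q}: 0/3 true — not all ✓
  (3) {K, R, V}: 1 true — at most one ✓
  (4) K=F ⇒ Q: vacuous ✓
  (5) V=F ⇒ G: vacuous ✓
  (6) {K, R}: 1 true — at least one ✓
  (7) V=F, R=T — not both ✓
  (8) D=F ⇒ V: vacuous ✓
  (9) H=F, R=T — not both ✓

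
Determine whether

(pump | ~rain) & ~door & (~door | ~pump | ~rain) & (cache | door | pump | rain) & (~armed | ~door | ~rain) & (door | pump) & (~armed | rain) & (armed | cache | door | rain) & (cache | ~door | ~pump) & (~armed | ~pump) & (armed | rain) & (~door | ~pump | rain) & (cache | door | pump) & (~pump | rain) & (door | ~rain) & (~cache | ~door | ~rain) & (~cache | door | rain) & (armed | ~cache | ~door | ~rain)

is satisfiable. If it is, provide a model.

Unsatisfiable — no assignment works.

Case door = True:
  Clause (~door) is falsified — contradiction.
Case door = False:
  (door | pump) forces pump = True.
  (~armed | ~pump) forces armed = False.
  (armed | rain) forces rain = True.
  Clause (door | ~rain) is falsified — contradiction.
Both cases fail, so the formula is unsatisfiable.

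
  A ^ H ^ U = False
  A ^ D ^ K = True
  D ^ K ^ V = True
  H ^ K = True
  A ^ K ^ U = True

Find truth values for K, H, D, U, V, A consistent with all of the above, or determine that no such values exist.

K: False, H: True, D: True, U: True, V: False, A: False

A ^ H ^ U = F ^ T ^ T = False ✓
A ^ D ^ K = F ^ T ^ F = True ✓
D ^ K ^ V = T ^ F ^ F = True ✓
H ^ K = T ^ F = True ✓
A ^ K ^ U = F ^ F ^ T = True ✓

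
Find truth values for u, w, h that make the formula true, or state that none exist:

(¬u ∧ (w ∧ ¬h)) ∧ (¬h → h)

The formula is unsatisfiable.

Case h = True: the conjunct ¬h is False.
Case h = False: the conjunct ¬h → h becomes ¬False → False = False.
Both cases fail — unsatisfiable.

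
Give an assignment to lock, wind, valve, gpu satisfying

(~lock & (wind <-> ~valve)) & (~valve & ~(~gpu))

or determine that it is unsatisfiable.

lock: False, wind: True, valve: False, gpu: True

  ~lock & (wind <-> ~valve) = True
    ~lock = True
    wind <-> ~valve = True
      ~valve = True
  ~valve & ~(~gpu) = True
    ~valve = True
    ~(~gpu) = True
      ~gpu = False
Both conjuncts True, so the formula holds.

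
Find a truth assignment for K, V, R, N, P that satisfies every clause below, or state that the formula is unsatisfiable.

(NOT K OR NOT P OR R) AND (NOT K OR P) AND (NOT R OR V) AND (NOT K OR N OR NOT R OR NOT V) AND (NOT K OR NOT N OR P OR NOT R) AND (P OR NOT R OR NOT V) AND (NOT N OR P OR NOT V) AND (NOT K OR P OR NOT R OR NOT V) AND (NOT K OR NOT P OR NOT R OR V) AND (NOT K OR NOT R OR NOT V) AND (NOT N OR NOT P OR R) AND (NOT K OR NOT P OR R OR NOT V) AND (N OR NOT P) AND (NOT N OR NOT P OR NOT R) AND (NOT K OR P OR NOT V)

K: False, V: False, R: False, N: True, P: False

Try K = True:
  (NOT K OR P) forces P = True.
  (NOT K OR NOT P OR R) forces R = True.
  (NOT R OR V) forces V = True.
  clause (NOT K OR NOT R OR NOT V) is falsified — backtrack.
So K = False.
Set V = False.
  then (NOT R OR V) forces R = False.
Set N = True.
  then (NOT N OR NOT P OR R) forces P = False.
All clauses satisfied.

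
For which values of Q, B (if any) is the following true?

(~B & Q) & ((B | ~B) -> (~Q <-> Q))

The formula is unsatisfiable.

The conjunct (B | ~B) -> (~Q <-> Q) is unsatisfiable on its own:
  Q=F, B=F: evaluates to False.
  Q=F, B=T: evaluates to False.
  Q=T, B=F: evaluates to False.
  Q=T, B=T: evaluates to False.
So the whole conjunction is unsatisfiable.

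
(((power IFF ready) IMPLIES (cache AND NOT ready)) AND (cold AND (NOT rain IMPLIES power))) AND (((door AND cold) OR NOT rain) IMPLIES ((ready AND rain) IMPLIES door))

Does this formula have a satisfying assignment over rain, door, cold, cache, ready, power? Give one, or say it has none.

rain=T; door=F; cold=T; cache=F; ready=F; power=T

  ((power IFF ready) IMPLIES (cache AND NOT ready)) AND (cold AND (NOT rain IMPLIES power)) = True
    (power IFF ready) IMPLIES (cache AND NOT ready) = True
      power IFF ready = False
      cache AND NOT ready = False
        NOT ready = True
    cold AND (NOT rain IMPLIES power) = True
      NOT rain IMPLIES power = True
        NOT rain = False
  ((door AND cold) OR NOT rain) IMPLIES ((ready AND rain) IMPLIES door) = True
    (door AND cold) OR NOT rain = False
      door AND cold = False
      NOT rain = False
    (ready AND rain) IMPLIES door = True
      ready AND rain = False
Both conjuncts True, so the formula holds.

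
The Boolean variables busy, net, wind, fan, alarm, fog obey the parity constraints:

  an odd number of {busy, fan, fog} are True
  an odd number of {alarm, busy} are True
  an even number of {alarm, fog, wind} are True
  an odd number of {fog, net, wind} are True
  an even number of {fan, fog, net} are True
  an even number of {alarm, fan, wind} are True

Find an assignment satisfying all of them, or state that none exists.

Unsatisfiable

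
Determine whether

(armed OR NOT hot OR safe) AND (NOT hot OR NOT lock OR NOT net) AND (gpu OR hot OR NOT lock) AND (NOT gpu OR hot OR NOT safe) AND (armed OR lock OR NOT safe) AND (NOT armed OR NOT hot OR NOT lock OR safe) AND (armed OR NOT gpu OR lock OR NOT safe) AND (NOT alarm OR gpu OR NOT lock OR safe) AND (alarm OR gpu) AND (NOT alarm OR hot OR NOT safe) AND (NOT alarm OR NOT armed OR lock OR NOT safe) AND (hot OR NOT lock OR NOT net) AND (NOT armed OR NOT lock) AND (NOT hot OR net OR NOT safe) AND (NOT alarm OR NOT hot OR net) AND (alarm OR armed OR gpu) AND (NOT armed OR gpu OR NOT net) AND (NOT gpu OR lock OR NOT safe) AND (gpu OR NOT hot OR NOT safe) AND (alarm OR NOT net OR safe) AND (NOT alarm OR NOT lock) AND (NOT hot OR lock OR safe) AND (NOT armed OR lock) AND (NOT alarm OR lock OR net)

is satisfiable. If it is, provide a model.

Set hot = False.
Set lock = False.
  then (NOT armed OR lock) forces armed = False.
  then (armed OR lock OR NOT safe) forces safe = False.
Set gpu = True.
Set alarm = True.
  then (NOT alarm OR lock OR net) forces net = True.
All clauses satisfied.

hot: False, lock: False, armed: False, gpu: True, alarm: True, net: True, safe: False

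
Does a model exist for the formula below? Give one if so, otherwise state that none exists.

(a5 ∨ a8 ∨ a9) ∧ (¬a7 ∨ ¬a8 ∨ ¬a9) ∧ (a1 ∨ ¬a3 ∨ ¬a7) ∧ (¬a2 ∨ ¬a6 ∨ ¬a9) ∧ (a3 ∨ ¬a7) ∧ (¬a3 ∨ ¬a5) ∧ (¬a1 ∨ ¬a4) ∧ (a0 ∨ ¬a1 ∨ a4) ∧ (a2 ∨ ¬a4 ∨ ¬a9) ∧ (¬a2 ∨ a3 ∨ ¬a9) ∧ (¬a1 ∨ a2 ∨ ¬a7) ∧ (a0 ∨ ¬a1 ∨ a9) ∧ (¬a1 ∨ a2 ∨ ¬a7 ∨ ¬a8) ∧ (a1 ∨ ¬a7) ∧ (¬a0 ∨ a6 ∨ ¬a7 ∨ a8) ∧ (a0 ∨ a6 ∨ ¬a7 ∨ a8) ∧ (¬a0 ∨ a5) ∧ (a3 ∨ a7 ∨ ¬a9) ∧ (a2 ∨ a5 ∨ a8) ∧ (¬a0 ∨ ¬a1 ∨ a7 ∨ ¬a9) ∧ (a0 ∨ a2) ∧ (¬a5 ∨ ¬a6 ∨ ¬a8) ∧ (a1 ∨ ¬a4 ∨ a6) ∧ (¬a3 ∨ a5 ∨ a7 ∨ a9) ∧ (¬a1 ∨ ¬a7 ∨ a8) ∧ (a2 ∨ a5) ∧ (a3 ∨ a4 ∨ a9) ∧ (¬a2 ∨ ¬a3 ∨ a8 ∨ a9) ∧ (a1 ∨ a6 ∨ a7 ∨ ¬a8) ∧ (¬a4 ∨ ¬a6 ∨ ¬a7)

a0 = True, a1 = False, a2 = False, a3 = False, a4 = True, a5 = True, a6 = True, a7 = False, a8 = False, a9 = False

Set a0 = True.
  then (¬a0 ∨ a5) forces a5 = True.
  then (¬a3 ∨ ¬a5) forces a3 = False.
  then (a3 ∨ ¬a7) forces a7 = False.
  then (a3 ∨ a7 ∨ ¬a9) forces a9 = False.
  then (a3 ∨ a4 ∨ a9) forces a4 = True.
  then (¬a1 ∨ ¬a4) forces a1 = False.
  then (a1 ∨ ¬a4 ∨ a6) forces a6 = True.
  then (¬a5 ∨ ¬a6 ∨ ¬a8) forces a8 = False.
Set a2 = False.
All clauses satisfied.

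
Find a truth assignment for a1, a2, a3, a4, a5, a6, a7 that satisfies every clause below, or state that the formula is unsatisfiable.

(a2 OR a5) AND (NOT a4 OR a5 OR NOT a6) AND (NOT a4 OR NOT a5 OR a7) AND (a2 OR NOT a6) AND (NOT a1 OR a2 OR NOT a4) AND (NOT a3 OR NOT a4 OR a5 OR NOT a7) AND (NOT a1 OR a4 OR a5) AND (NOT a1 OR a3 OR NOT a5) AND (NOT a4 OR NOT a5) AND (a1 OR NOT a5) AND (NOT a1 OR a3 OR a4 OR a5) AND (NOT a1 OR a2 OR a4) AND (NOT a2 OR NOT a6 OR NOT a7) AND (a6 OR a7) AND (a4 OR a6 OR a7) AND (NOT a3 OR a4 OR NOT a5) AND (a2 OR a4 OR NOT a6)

Set a1 = False.
  then (a1 OR NOT a5) forces a5 = False.
  then (a2 OR a5) forces a2 = True.
Set a3 = False.
Set a4 = False.
Set a6 = False.
  then (a6 OR a7) forces a7 = True.
All clauses satisfied.

a1 = False, a2 = True, a3 = False, a4 = False, a5 = False, a6 = False, a7 = True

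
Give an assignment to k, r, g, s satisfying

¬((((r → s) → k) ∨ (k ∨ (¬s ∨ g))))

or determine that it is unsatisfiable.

k=F; r=F; g=F; s=T

  ¬((((r → s) → k) ∨ (k ∨ (¬s ∨ g)))) = True
    ((r → s) → k) ∨ (k ∨ (¬s ∨ g)) = False
      (r → s) → k = False
        r → s = True
      k ∨ (¬s ∨ g) = False
        ¬s ∨ g = False
          ¬s = False
The formula evaluates to True.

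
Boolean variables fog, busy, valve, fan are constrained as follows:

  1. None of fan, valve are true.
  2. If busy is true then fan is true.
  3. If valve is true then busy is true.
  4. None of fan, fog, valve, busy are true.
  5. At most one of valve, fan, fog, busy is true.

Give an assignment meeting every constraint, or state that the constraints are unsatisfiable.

fog = False; busy = False; valve = False; fan = False

  (1) {fan, valve}: 0 true — none ✓
  (2) busy=F ⇒ fan: vacuous ✓
  (3) valve=F ⇒ busy: vacuous ✓
  (4) {fan, fog, valve, busy}: 0 true — none ✓
  (5) {valve, fan, fog, busy}: 0 true — at most one ✓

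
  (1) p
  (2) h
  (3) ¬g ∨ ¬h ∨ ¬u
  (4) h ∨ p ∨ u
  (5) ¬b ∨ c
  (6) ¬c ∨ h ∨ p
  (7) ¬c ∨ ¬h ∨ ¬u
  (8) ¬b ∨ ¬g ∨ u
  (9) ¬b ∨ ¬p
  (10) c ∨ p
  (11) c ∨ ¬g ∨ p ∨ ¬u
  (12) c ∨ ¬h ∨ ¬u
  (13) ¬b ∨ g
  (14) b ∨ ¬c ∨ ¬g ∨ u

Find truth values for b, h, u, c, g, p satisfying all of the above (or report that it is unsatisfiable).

b = False, h = True, u = False, c = True, g = False, p = True

Unit clause (p) forces p = True.
Unit clause (h) forces h = True.
In (¬b ∨ ¬p) only ¬b is left, so b = False.
Set u = False.
Set c = True.
  then (b ∨ ¬c ∨ ¬g ∨ u) forces g = False.
All clauses satisfied.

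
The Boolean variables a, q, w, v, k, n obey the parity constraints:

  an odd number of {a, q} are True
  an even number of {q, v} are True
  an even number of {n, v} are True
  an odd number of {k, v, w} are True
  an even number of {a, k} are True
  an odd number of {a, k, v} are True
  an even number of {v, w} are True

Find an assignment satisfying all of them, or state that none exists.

Adding constraints 1, 2, 4, 6, 7 mod 2: every variable appears an even number of times on the left, so the left side is 0.
But the right sides sum to 1 (mod 2). 0 ≠ 1 — the system is inconsistent.

The formula is unsatisfiable.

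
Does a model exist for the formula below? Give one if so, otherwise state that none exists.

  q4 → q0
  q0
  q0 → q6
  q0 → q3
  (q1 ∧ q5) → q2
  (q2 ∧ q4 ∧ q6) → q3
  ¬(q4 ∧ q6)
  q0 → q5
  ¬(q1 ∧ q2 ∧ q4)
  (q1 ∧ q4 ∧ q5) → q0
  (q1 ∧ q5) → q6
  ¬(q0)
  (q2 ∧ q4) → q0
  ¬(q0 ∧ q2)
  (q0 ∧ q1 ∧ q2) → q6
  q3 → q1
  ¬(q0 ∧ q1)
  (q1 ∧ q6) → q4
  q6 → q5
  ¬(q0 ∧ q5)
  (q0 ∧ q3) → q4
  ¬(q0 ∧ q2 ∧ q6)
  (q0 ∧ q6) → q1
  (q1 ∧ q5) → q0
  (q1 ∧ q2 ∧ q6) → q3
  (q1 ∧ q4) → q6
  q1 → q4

Case q0 = True:
  Clause (¬q0) is falsified — contradiction.
Case q0 = False:
  Clause (q0) is falsified — contradiction.
Both cases fail, so the formula is unsatisfiable.

No satisfying assignment exists.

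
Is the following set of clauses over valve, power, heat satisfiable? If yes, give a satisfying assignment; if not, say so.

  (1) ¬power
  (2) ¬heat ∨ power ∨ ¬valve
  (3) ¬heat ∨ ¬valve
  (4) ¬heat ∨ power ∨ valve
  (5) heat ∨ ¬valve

valve: False, power: False, heat: False

Unit clause (¬power) forces power = False.
Try valve = True:
  (¬heat ∨ power ∨ ¬valve) forces heat = False.
  clause (heat ∨ ¬valve) is falsified — backtrack.
So valve = False.
  then (¬heat ∨ power ∨ valve) forces heat = False.
Check each clause:
  (¬power): ¬power holds.
  (¬heat ∨ power ∨ ¬valve): ¬heat holds.
  (¬heat ∨ ¬valve): ¬heat holds.
  (¬heat ∨ power ∨ valve): ¬heat holds.
  (heat ∨ ¬valve): ¬valve holds.
All clauses satisfied.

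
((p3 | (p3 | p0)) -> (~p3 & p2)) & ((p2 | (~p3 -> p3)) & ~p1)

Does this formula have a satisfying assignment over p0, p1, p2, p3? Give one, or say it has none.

p0 = False, p1 = False, p2 = True, p3 = False

  (p3 | (p3 | p0)) -> (~p3 & p2) = True
    p3 | (p3 | p0) = False
      p3 | p0 = False
    ~p3 & p2 = True
      ~p3 = True
  (p2 | (~p3 -> p3)) & ~p1 = True
    p2 | (~p3 -> p3) = True
      ~p3 -> p3 = False
        ~p3 = True
    ~p1 = True
Both conjuncts True, so the formula holds.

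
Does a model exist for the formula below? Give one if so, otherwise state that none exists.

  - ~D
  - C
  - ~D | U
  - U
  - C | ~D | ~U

Unit clause (~D) forces D = False.
Unit clause (C) forces C = True.
Unit clause (U) forces U = True.
Check each clause:
  (~D): ~D holds.
  (C): C holds.
  (~D | U): ~D holds.
  (U): U holds.
  (C | ~D | ~U): C holds.
All clauses satisfied.

C = True, U = True, D = False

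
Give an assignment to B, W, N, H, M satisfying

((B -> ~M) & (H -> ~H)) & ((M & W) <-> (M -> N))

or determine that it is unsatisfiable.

B=F; W=T; N=T; H=F; M=T

  (B -> ~M) & (H -> ~H) = True
    B -> ~M = True
      ~M = False
    H -> ~H = True
      ~H = True
  (M & W) <-> (M -> N) = True
    M & W = True
    M -> N = True
Both conjuncts True, so the formula holds.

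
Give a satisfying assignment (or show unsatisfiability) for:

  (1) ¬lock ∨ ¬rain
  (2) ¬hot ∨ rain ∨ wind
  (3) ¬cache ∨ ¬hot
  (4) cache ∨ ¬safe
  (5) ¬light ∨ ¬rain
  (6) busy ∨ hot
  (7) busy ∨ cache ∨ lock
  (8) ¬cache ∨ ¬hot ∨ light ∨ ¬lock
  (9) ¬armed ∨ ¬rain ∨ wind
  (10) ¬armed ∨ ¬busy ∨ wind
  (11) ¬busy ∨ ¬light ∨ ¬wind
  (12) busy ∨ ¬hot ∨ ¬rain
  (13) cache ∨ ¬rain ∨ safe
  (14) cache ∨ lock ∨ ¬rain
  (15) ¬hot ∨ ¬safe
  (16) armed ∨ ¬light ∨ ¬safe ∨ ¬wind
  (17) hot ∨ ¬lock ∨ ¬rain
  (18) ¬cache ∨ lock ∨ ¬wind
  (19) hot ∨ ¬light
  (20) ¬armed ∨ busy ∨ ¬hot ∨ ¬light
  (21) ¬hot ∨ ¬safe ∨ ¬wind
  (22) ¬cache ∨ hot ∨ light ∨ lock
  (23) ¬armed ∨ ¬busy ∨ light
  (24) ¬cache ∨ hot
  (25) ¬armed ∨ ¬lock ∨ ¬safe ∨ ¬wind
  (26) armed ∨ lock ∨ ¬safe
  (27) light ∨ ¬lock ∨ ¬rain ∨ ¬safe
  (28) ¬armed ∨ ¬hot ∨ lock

Set hot = True.
  then (¬cache ∨ ¬hot) forces cache = False.
  then (cache ∨ ¬safe) forces safe = False.
  then (cache ∨ ¬rain ∨ safe) forces rain = False.
  then (¬hot ∨ rain ∨ wind) forces wind = True.
Set busy = True.
  then (¬busy ∨ ¬light ∨ ¬wind) forces light = False.
  then (¬armed ∨ ¬busy ∨ light) forces armed = False.
Set lock = True.
All clauses satisfied.

hot: True; cache: False; busy: True; wind: True; armed: False; lock: True; light: False; safe: False; rain: False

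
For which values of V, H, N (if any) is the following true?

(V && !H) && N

V = True, H = False, N = True

  V && !H = True
    !H = True
Both conjuncts True, so the formula holds.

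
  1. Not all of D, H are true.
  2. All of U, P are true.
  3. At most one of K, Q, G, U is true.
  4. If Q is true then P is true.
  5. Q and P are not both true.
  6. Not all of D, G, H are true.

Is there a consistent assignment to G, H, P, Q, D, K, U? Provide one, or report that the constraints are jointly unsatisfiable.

G=F, H=F, P=T, Q=F, D=T, K=F, U=T

  (1) {D, H}: 1/2 true — not all ✓
  (2) {U, P}: all 2 true ✓
  (3) {K, Q, G, U}: 1 true — at most one ✓
  (4) Q=F ⇒ P: vacuous ✓
  (5) Q=F, P=T — not both ✓
  (6) {D, G, H}: 1/3 true — not all ✓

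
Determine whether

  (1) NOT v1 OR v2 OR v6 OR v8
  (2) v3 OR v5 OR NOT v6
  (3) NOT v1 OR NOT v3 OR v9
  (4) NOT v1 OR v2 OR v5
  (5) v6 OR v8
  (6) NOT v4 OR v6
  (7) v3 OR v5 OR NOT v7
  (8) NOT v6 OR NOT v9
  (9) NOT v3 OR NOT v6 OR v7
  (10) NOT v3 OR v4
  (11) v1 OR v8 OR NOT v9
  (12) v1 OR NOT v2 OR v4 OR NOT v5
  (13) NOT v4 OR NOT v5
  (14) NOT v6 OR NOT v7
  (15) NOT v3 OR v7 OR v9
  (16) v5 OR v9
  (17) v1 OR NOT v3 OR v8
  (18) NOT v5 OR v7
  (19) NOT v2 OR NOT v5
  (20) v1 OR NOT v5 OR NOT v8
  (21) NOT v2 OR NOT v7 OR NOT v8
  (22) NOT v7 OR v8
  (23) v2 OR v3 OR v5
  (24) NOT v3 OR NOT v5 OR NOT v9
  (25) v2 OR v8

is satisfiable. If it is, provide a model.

v1: True, v2: False, v3: False, v4: False, v5: True, v6: False, v7: True, v8: True, v9: False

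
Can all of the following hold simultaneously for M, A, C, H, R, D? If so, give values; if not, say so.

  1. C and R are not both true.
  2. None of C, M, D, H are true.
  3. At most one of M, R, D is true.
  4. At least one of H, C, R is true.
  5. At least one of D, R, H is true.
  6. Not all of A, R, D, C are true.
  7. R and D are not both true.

M = False, A = False, C = False, H = False, R = True, D = False

  (1) C=F, R=T — not both ✓
  (2) {C, M, D, H}: 0 true — none ✓
  (3) {M, R, D}: 1 true — at most one ✓
  (4) {H, C, R}: 1 true — at least one ✓
  (5) {D, R, H}: 1 true — at least one ✓
  (6) {A, R, D, C}: 1/4 true — not all ✓
  (7) R=T, D=F — not both ✓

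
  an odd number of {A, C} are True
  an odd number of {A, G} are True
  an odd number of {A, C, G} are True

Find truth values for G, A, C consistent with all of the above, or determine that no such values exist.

G = False, A = True, C = False

{A, C}: 1 true → odd ✓
{A, G}: 1 true → odd ✓
{A, C, G}: 1 true → odd ✓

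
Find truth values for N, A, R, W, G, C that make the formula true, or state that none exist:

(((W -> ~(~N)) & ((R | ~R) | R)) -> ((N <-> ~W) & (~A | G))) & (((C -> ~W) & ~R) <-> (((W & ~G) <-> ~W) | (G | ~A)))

N = True, A = False, R = False, W = False, G = True, C = True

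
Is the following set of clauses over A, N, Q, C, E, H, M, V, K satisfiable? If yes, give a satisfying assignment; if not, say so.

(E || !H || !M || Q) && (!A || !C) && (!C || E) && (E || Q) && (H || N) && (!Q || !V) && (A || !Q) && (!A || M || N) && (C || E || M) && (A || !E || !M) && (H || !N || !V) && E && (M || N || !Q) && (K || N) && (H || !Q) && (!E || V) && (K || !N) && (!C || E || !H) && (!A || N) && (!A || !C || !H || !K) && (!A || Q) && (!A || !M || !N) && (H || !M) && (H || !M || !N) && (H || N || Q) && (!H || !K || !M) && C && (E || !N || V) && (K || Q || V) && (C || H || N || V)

Unit clause (E) forces E = True.
In (!E || V) only V is left, so V = True.
Unit clause (C) forces C = True.
In (!A || !C) only !A is left, so A = False.
In (!Q || !V) only !Q is left, so Q = False.
In (A || !E || !M) only !M is left, so M = False.
Set N = True.
  then (H || !N || !V) forces H = True.
  then (K || !N) forces K = True.
All clauses satisfied.

A = False, N = True, Q = False, C = True, E = True, H = True, M = False, V = True, K = True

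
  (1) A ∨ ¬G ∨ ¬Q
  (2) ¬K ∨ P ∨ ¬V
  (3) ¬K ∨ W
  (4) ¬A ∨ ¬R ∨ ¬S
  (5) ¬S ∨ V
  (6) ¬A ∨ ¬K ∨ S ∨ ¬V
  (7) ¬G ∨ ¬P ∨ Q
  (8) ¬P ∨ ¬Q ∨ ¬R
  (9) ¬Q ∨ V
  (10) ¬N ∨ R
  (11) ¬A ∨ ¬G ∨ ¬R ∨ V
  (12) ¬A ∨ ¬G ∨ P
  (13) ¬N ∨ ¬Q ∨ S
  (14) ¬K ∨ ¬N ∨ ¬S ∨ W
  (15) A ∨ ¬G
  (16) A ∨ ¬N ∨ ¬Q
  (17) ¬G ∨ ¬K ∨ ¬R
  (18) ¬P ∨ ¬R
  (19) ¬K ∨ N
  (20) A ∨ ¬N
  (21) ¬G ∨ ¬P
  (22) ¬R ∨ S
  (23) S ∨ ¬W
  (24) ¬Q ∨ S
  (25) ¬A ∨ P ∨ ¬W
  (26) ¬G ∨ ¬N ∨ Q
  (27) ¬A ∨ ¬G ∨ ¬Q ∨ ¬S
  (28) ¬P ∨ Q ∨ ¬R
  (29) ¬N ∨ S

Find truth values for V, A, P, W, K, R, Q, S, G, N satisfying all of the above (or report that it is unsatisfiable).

V = False, A = False, P = True, W = False, K = False, R = False, Q = False, S = False, G = False, N = False

Set V = False.
  then (¬S ∨ V) forces S = False.
  then (¬Q ∨ V) forces Q = False.
  then (¬R ∨ S) forces R = False.
  then (S ∨ ¬W) forces W = False.
  then (¬N ∨ S) forces N = False.
  then (¬K ∨ W) forces K = False.
Set A = False.
  then (A ∨ ¬G) forces G = False.
Set P = True.
All clauses satisfied.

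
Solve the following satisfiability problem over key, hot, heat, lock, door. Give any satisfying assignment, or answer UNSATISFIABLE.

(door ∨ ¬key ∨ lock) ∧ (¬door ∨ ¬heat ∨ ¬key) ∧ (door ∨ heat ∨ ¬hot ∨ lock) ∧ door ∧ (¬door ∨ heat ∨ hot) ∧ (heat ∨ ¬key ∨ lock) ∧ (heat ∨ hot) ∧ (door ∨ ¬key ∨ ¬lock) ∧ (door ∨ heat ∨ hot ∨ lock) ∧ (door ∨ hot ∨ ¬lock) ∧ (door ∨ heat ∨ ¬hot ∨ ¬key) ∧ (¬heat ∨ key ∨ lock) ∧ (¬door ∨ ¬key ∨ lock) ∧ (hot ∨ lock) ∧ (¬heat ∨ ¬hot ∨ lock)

key = False; hot = True; heat = False; lock = True; door = True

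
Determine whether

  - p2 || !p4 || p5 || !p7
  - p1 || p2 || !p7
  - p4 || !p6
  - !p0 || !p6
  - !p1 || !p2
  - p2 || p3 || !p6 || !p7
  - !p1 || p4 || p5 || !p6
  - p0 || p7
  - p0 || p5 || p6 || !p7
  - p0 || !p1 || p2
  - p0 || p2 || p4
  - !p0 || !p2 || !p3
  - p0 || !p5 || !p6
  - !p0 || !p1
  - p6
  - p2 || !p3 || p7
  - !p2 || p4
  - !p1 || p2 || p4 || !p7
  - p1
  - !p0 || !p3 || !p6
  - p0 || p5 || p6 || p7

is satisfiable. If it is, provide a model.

Case p1 = True:
  (!p1 || !p2) forces p2 = False.
  (p0 || !p1 || p2) forces p0 = True.
  Clause (!p0 || !p1) is falsified — contradiction.
Case p1 = False:
  Clause (p1) is falsified — contradiction.
Both cases fail, so the formula is unsatisfiable.

Unsatisfiable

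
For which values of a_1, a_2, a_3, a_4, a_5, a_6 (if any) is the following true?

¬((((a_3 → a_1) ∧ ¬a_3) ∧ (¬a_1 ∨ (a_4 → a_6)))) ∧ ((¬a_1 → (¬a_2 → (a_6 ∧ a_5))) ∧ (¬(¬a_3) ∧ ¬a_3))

Case a_3 = True: the conjunct ¬a_3 is False.
Case a_3 = False: the conjunct ¬(¬a_3) becomes ¬(¬False) = False.
Both cases fail — unsatisfiable.

Unsatisfiable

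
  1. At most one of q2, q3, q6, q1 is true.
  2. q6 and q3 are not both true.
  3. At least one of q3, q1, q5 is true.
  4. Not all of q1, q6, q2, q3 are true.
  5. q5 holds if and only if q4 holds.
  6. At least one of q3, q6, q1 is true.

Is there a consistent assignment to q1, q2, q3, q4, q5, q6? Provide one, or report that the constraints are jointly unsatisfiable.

q1 = False, q2 = False, q3 = True, q4 = True, q5 = True, q6 = False

  (1) {q2, q3, q6, q1}: 1 true — at most one ✓
  (2) q6=F, q3=T — not both ✓
  (3) {q3, q1, q5}: 2 true — at least one ✓
  (4) {q1, q6, q2, q3}: 1/4 true — not all ✓
  (5) q5=T, q4=T — same ✓
  (6) {q3, q6, q1}: 1 true — at least one ✓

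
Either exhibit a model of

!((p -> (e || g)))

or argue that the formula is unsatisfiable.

e = False, g = False, p = True

  !((p -> (e || g))) = True
    p -> (e || g) = False
      e || g = False
The formula evaluates to True.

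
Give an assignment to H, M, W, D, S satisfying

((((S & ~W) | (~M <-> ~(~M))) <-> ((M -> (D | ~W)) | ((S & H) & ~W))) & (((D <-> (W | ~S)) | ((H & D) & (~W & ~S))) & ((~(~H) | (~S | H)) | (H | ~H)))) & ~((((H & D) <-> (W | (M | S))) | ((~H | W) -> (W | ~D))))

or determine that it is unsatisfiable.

Unsatisfiable

Case W = True: the conjunct ~((((H & D) <-> (W | (M | S))) | ((~H | W) -> (W | ~D)))) becomes ~(((H & D) | True)) = False.
Case W = False: the formula simplifies to ((S | (~M <-> ~(~M))) & (((D <-> ~S) | ((H & D) & ~S)) & ((~(~H) | (~S | H)) | (H | ~H)))) & ~((((H & D) <-> (M | S)) | (~H -> ~D))).
  H = True: the conjunct ~((((H & D) <-> (M | S)) | (~H -> ~D))) becomes ~(((D <-> (M | S)) | True)) = False.
  H = False: simplifies to ((S | (~M <-> ~(~M))) & (D <-> ~S)) & ~((~((M | S)) | ~D)).
    D = True: simplifies to ((S | (~M <-> ~(~M))) & ~S) & ~(~((M | S))).
      S = True: the conjunct ~S is False.
      S = False: simplifies to (~M <-> ~(~M)) & ~(~M).
        M = True: the conjunct ~M <-> ~(~M) becomes ~True <-> ~False = False.
        M = False: the conjunct ~M <-> ~(~M) becomes ~False <-> ~True = False.
    D = False: the conjunct ~((~((M | S)) | ~D)) becomes ~((~((M | S)) | True)) = False.
Both cases fail — unsatisfiable.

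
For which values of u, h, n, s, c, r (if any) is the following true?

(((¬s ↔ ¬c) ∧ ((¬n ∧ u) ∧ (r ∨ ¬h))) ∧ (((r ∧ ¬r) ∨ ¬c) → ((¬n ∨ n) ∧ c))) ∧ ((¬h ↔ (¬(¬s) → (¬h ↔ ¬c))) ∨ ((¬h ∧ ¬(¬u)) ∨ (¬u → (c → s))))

u = True, h = False, n = False, s = True, c = True, r = False

  ((¬s ↔ ¬c) ∧ ((¬n ∧ u) ∧ (r ∨ ¬h))) ∧ (((r ∧ ¬r) ∨ ¬c) → ((¬n ∨ n) ∧ c)) = True
    (¬s ↔ ¬c) ∧ ((¬n ∧ u) ∧ (r ∨ ¬h)) = True
      ¬s ↔ ¬c = True
        ¬s = False
        ¬c = False
      (¬n ∧ u) ∧ (r ∨ ¬h) = True
        ¬n ∧ u = True
          ¬n = True
        r ∨ ¬h = True
          ¬h = True
    ((r ∧ ¬r) ∨ ¬c) → ((¬n ∨ n) ∧ c) = True
      (r ∧ ¬r) ∨ ¬c = False
        r ∧ ¬r = False
          ¬r = True
        ¬c = False
      (¬n ∨ n) ∧ c = True
        ¬n ∨ n = True
          ¬n = True
  (¬h ↔ (¬(¬s) → (¬h ↔ ¬c))) ∨ ((¬h ∧ ¬(¬u)) ∨ (¬u → (c → s))) = True
    ¬h ↔ (¬(¬s) → (¬h ↔ ¬c)) = False
      ¬h = True
      ¬(¬s) → (¬h ↔ ¬c) = False
        ¬(¬s) = True
          ¬s = False
        ¬h ↔ ¬c = False
          ¬h = True
          ¬c = False
    (¬h ∧ ¬(¬u)) ∨ (¬u → (c → s)) = True
      ¬h ∧ ¬(¬u) = True
        ¬h = True
        ¬(¬u) = True
          ¬u = False
      ¬u → (c → s) = True
        ¬u = False
        c → s = True
Both conjuncts True, so the formula holds.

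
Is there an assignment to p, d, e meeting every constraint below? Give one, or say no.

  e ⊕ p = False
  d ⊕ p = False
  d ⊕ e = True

Adding constraints 1, 2, 3 mod 2: every variable appears an even number of times on the left, so the left side is 0.
But the right sides sum to 1 (mod 2). 0 ≠ 1 — the system is inconsistent.

UNSATISFIABLE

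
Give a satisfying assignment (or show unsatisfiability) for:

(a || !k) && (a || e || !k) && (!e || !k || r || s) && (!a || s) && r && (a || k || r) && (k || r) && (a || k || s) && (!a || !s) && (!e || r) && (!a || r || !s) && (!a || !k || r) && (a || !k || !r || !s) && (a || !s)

The formula is unsatisfiable.

Case s = True:
  (r) forces r = True.
  (!a || !s) forces a = False.
  Clause (a || !s) is falsified — contradiction.
Case s = False:
  (!a || s) forces a = False.
  (a || !k) forces k = False.
  Clause (a || k || s) is falsified — contradiction.
Both cases fail, so the formula is unsatisfiable.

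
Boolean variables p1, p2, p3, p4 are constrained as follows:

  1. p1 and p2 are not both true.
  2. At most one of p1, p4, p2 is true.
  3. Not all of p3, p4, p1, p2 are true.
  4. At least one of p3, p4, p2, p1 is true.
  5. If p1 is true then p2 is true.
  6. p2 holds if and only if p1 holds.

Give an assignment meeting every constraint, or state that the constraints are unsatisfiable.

p1=F, p2=F, p3=T, p4=F

  (1) p1=F, p2=F — not both ✓
  (2) {p1, p4, p2}: 0 true — at most one ✓
  (3) {p3, p4, p1, p2}: 1/4 true — not all ✓
  (4) {p3, p4, p2, p1}: 1 true — at least one ✓
  (5) p1=F ⇒ p2: vacuous ✓
  (6) p2=F, p1=F — same ✓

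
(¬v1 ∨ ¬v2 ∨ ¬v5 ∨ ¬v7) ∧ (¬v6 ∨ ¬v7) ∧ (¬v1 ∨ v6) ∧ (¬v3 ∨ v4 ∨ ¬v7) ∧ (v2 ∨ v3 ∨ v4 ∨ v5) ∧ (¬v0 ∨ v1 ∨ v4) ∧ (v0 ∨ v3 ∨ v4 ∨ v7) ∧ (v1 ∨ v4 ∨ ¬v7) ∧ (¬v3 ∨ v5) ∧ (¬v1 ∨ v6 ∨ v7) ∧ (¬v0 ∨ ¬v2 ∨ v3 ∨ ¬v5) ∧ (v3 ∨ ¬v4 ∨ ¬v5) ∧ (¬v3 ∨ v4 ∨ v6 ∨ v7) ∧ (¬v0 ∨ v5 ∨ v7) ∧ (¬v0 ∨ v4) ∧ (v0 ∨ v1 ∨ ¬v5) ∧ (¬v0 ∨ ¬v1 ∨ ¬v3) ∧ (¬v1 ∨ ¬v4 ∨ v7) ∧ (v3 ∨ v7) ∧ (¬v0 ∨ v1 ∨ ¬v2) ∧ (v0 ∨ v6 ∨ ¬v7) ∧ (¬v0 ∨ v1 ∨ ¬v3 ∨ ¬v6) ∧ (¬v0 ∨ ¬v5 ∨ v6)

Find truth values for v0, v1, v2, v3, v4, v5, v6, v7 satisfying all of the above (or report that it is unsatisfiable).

Set v0 = True.
  then (¬v0 ∨ v4) forces v4 = True.
Try v1 = True:
  (¬v1 ∨ v6) forces v6 = True.
  (¬v6 ∨ ¬v7) forces v7 = False.
  clause (¬v1 ∨ ¬v4 ∨ v7) is falsified — backtrack.
So v1 = False.
  then (¬v0 ∨ v1 ∨ ¬v2) forces v2 = False.
Try v3 = True:
  (¬v3 ∨ v5) forces v5 = True.
  (¬v0 ∨ v1 ∨ ¬v3 ∨ ¬v6) forces v6 = False.
  clause (¬v0 ∨ ¬v5 ∨ v6) is falsified — backtrack.
So v3 = False.
  then (v3 ∨ ¬v4 ∨ ¬v5) forces v5 = False.
  then (¬v0 ∨ v5 ∨ v7) forces v7 = True.
  then (¬v6 ∨ ¬v7) forces v6 = False.
All clauses satisfied.

v0=T; v1=F; v2=F; v3=F; v4=T; v5=F; v6=F; v7=T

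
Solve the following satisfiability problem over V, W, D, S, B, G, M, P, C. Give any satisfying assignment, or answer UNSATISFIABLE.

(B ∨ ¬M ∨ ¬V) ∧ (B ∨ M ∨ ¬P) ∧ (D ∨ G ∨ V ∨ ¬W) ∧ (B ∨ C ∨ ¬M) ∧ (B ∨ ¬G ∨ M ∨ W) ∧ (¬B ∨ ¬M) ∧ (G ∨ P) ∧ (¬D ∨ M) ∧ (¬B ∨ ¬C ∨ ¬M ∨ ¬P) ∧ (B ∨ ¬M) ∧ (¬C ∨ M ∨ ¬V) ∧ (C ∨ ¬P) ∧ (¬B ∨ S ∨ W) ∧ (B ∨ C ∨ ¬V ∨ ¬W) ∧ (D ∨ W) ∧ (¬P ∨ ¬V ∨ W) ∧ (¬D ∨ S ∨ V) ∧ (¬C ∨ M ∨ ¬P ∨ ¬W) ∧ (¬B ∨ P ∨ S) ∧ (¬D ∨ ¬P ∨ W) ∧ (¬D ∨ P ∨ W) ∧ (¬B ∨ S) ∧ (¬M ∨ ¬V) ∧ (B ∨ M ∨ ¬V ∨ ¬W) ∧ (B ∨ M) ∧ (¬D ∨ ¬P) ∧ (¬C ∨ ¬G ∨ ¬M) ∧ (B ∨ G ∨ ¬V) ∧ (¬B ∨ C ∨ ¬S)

Set V = False.
Try W = False:
  (D ∨ W) forces D = True.
  (¬D ∨ M) forces M = True.
  (¬B ∨ ¬M) forces B = False.
  clause (B ∨ ¬M) is falsified — backtrack.
So W = True.
Try D = True:
  (¬D ∨ M) forces M = True.
  (¬B ∨ ¬M) forces B = False.
  clause (B ∨ ¬M) is falsified — backtrack.
So D = False.
  then (D ∨ G ∨ V ∨ ¬W) forces G = True.
Try S = False:
  (¬B ∨ S) forces B = False.
  (B ∨ ¬M) forces M = False.
  clause (B ∨ M) is falsified — backtrack.
So S = True.
Set B = True.
  then (¬B ∨ ¬M) forces M = False.
  then (¬B ∨ C ∨ ¬S) forces C = True.
  then (¬C ∨ M ∨ ¬P ∨ ¬W) forces P = False.
All clauses satisfied.

V = False, W = True, D = False, S = True, B = True, G = True, M = False, P = False, C = True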